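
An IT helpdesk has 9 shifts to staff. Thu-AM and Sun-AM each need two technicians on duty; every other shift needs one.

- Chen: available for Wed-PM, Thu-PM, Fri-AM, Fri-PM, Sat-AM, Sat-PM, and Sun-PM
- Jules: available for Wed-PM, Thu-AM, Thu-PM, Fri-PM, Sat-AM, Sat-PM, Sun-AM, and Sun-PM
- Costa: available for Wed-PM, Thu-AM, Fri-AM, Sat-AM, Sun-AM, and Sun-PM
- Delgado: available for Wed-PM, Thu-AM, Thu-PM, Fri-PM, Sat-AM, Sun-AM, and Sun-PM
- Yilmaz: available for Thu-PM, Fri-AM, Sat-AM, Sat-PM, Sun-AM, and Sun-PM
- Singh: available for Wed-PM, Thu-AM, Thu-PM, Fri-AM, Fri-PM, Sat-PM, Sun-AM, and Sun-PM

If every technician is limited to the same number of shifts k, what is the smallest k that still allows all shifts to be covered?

With 6 technicians and 11 worker-slots to fill, someone must work at least ⌈11/6⌉ = 2 shifts, so k ≥ 2.
k = 2 works: Wed-PM→Jules, Thu-AM→Costa+Delgado, Thu-PM→Delgado, Fri-AM→Chen, Fri-PM→Chen, Sat-AM→Costa, Sat-PM→Jules, Sun-AM→Yilmaz+Singh, Sun-PM→Yilmaz.
Loads: Chen 2, Jules 2, Costa 2, Delgado 2, Yilmaz 2, Singh 1 — all ≤ 2.

2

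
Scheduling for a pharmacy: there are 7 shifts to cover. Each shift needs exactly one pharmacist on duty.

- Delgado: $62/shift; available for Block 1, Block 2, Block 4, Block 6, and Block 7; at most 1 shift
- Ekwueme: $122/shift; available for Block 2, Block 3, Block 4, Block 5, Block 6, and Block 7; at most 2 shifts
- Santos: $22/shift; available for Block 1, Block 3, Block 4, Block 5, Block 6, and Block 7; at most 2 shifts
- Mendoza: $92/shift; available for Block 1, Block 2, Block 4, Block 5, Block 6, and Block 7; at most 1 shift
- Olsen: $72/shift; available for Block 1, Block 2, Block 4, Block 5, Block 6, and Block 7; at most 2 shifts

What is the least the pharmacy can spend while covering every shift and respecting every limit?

$464

Picking the cheapest available pharmacist for each shift independently would cost $194, but that ignores the shift limits.
An optimal schedule: Block 1→Santos, Block 2→Delgado, Block 3→Santos, Block 4→Olsen, Block 5→Olsen, Block 6→Mendoza, Block 7→Ekwueme.
Total: 22 + 62 + 22 + 72 + 72 + 92 + 122 = $464.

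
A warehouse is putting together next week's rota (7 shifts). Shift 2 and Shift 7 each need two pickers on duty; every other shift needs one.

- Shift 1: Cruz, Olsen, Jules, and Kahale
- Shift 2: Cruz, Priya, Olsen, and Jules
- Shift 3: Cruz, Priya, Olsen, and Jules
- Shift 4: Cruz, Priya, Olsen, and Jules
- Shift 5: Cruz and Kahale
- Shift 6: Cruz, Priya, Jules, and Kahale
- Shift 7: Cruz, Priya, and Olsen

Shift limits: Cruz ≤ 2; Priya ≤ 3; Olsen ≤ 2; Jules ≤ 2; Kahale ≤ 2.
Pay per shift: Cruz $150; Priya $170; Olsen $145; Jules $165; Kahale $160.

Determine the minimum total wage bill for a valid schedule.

Picking the cheapest available picker for each shift independently would cost $1325, but that ignores the shift limits.
An optimal schedule: Shift 1→Kahale, Shift 2→Jules+Priya, Shift 3→Olsen, Shift 4→Jules, Shift 5→Cruz, Shift 6→Kahale, Shift 7→Olsen+Cruz.
Total: 160 + 165 + 170 + 145 + 165 + 150 + 160 + 145 + 150 = $1410.

$1410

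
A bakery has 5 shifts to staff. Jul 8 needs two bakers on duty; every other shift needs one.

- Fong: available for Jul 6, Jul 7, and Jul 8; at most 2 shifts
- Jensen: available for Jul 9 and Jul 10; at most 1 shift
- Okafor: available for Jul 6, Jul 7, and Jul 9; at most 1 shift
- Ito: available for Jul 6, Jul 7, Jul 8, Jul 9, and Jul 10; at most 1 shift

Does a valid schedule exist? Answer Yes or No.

Shifts {Jul 6, Jul 7, Jul 8, Jul 9, Jul 10} need 6 worker-slots in total, but the bakers available for any of those shifts (Fong, Jensen, Okafor, and Ito) can supply at most 5 among them. So no valid schedule exists.

No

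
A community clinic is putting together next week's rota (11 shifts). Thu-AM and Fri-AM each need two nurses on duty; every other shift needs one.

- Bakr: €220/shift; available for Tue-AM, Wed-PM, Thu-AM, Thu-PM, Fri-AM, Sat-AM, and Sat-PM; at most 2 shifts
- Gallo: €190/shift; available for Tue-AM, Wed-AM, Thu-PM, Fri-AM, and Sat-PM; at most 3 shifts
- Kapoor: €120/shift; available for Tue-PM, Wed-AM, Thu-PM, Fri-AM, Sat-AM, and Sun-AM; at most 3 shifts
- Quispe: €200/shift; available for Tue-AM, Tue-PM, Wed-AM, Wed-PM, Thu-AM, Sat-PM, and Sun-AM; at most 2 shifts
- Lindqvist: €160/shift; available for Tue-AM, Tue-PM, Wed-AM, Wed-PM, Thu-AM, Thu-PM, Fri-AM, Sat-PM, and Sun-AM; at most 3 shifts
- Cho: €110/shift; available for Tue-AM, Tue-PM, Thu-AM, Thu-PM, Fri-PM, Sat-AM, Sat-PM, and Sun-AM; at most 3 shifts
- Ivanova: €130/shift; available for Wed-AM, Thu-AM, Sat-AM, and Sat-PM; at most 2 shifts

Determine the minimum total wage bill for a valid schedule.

Fri-PM can only be covered by Cho, so that assignment is forced.
Picking the cheapest available nurse for each shift independently would cost €1570, but that ignores the shift limits.
An optimal schedule: Tue-AM→Lindqvist, Tue-PM→Cho, Wed-AM→Kapoor, Wed-PM→Lindqvist, Thu-AM→Ivanova+Lindqvist, Thu-PM→Gallo, Fri-AM→Kapoor+Gallo, Fri-PM→Cho, Sat-AM→Cho, Sat-PM→Ivanova, Sun-AM→Kapoor.
Total: 160 + 110 + 120 + 160 + 130 + 160 + 190 + 120 + 190 + 110 + 110 + 130 + 120 = €1810.

€1810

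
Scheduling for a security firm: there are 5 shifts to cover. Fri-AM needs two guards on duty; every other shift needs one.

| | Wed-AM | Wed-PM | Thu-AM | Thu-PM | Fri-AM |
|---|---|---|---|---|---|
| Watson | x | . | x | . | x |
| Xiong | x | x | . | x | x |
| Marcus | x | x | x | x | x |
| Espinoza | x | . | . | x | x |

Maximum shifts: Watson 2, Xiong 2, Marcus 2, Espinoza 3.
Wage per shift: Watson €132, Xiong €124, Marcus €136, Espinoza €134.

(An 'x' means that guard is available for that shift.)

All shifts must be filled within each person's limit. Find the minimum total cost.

€780

Picking the cheapest available guard for each shift independently would cost €760, but that ignores the shift limits.
An optimal schedule: Wed-AM→Espinoza, Wed-PM→Xiong, Thu-AM→Watson, Thu-PM→Xiong, Fri-AM→Watson+Espinoza.
Total: 134 + 124 + 132 + 124 + 132 + 134 = €780.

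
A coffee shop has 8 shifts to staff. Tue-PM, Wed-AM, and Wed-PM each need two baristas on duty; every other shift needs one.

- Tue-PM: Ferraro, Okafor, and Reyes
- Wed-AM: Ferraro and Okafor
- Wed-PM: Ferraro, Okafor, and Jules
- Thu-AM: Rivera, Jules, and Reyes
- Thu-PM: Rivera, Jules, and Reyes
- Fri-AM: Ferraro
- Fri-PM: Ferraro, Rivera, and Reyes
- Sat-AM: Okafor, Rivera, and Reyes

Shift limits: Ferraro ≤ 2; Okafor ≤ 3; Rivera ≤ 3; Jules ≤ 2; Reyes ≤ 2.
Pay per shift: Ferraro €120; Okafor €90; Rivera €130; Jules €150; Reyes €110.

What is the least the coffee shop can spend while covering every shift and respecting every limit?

Wed-AM can only be covered by Ferraro and Okafor, so that assignment is forced.
Fri-AM can only be covered by Ferraro, so that assignment is forced.
Picking the cheapest available barista for each shift independently would cost €1160, but that ignores the shift limits.
An optimal schedule: Tue-PM→Okafor+Reyes, Wed-AM→Ferraro+Okafor, Wed-PM→Okafor+Jules, Thu-AM→Rivera, Thu-PM→Rivera, Fri-AM→Ferraro, Fri-PM→Rivera, Sat-AM→Reyes.
Total: 90 + 110 + 120 + 90 + 90 + 150 + 130 + 130 + 120 + 130 + 110 = €1270.

€1270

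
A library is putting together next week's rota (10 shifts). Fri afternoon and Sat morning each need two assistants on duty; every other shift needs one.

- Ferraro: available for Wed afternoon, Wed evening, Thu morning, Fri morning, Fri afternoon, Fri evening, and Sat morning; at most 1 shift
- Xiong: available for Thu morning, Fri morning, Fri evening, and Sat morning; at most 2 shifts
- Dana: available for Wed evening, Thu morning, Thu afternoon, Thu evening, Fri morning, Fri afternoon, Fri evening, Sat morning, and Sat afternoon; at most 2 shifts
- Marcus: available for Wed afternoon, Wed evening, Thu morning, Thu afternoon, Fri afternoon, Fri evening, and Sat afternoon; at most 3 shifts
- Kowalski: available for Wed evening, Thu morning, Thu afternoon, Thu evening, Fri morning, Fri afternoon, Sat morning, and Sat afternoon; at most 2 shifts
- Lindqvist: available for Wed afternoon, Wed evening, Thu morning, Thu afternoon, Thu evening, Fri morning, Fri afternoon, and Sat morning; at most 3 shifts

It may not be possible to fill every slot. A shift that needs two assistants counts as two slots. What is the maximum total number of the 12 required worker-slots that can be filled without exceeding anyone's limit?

Total capacity across all assistants is 1+2+2+3+2+3 = 13, and 12 slots are needed, so at most 12 can be filled.
An assignment achieving 12: Wed afternoon→Ferraro, Wed evening→Marcus, Thu morning→Lindqvist, Thu afternoon→Marcus, Thu evening→Dana, Fri morning→Xiong, Fri afternoon→Marcus+Kowalski, Fri evening→Xiong, Sat morning→Kowalski+Lindqvist, Sat afternoon→Dana.
Loads: Ferraro 1/1, Xiong 2/2, Dana 2/2, Marcus 3/3, Kowalski 2/2, Lindqvist 2/3.

12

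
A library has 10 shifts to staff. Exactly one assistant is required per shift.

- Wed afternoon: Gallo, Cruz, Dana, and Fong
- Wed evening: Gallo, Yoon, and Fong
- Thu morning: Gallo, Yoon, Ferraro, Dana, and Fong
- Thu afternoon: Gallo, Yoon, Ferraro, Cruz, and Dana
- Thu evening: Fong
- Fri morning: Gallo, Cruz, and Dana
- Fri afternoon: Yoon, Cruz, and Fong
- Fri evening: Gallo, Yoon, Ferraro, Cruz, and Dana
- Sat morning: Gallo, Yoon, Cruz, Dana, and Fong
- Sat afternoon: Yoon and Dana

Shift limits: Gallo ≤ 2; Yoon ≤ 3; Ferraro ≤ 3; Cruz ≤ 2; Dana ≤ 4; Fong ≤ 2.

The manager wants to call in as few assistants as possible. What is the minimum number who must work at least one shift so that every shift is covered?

4

10 slots to fill and no one can take more than 4, so at least ⌈10/4⌉ = 3 assistants are needed.
No set of 3 assistants can cover every shift (each such set leaves at least one shift with no one available or exceeds a cap).
Gallo, Yoon, Ferraro, and Fong alone can cover everything: Wed afternoon→Gallo, Wed evening→Yoon, Thu morning→Ferraro, Thu afternoon→Ferraro, Thu evening→Fong, Fri morning→Gallo, Fri afternoon→Yoon, Fri evening→Ferraro, Sat morning→Fong, Sat afternoon→Yoon.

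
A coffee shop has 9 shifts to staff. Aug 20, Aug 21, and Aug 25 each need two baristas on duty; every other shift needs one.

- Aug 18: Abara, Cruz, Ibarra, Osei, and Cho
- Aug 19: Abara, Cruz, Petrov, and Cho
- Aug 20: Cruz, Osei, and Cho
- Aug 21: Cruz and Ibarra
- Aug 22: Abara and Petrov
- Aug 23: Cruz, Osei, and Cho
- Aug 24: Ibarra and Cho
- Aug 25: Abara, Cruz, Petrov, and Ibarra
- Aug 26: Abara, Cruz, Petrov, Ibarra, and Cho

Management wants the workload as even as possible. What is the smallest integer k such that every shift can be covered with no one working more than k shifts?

2

With 6 baristas and 12 worker-slots to fill, someone must work at least ⌈12/6⌉ = 2 shifts, so k ≥ 2.
k = 2 works: Aug 18→Cho, Aug 19→Petrov, Aug 20→Cruz+Osei, Aug 21→Cruz+Ibarra, Aug 22→Abara, Aug 23→Osei, Aug 24→Ibarra, Aug 25→Abara+Petrov, Aug 26→Cho.
Loads: Abara 2, Cruz 2, Petrov 2, Ibarra 2, Osei 2, Cho 2 — all ≤ 2.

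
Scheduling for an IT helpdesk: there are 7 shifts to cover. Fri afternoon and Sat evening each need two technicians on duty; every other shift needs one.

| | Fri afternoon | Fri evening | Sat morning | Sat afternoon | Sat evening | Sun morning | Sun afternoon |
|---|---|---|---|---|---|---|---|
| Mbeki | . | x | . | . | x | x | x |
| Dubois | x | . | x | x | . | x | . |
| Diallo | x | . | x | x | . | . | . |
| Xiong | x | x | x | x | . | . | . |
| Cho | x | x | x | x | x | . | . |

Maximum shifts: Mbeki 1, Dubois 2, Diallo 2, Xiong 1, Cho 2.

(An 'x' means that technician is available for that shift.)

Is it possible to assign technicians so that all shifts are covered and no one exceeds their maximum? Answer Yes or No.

Shifts {Sat evening, Sun afternoon} need 3 worker-slots in total, but the technicians available for any of those shifts (Mbeki and Cho) can supply at most 2 among them. So no valid schedule exists.

No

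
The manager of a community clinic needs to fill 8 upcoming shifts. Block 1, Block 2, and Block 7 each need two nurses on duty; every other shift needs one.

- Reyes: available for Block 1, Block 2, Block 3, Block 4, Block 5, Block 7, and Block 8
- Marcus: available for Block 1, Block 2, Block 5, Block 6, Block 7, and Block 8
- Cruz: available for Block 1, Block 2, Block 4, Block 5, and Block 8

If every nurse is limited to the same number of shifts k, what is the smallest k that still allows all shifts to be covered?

4

With 3 nurses and 11 worker-slots to fill, someone must work at least ⌈11/3⌉ = 4 shifts, so k ≥ 4.
k = 4 works: Block 1→Reyes+Marcus, Block 2→Marcus+Cruz, Block 3→Reyes, Block 4→Reyes, Block 5→Cruz, Block 6→Marcus, Block 7→Reyes+Marcus, Block 8→Cruz.
Loads: Reyes 4, Marcus 4, Cruz 3 — all ≤ 4.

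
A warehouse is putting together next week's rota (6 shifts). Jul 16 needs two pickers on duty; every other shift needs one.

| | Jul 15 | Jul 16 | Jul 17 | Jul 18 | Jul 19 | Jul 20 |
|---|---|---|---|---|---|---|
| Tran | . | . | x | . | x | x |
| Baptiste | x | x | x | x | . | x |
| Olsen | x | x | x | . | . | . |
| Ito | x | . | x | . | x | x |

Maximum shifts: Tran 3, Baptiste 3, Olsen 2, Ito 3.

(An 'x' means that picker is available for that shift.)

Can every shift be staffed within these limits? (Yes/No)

Jul 16 can only be covered by Baptiste and Olsen, so that assignment is forced.
Jul 18 can only be covered by Baptiste, so that assignment is forced.
One valid schedule: Jul 15→Baptiste, Jul 16→Baptiste+Olsen, Jul 17→Tran, Jul 18→Baptiste, Jul 19→Tran, Jul 20→Tran.
Loads: Tran 3/3, Baptiste 3/3, Olsen 1/2, Ito 0/3 — all within limits.

Yes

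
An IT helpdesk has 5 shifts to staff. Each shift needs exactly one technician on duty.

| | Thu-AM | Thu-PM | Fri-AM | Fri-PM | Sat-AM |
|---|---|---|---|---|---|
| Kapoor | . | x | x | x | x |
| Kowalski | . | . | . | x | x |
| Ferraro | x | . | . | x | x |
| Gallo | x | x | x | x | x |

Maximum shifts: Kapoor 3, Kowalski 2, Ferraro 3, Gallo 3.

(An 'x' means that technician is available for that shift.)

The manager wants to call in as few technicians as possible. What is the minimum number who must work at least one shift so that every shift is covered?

5 slots to fill and no one can take more than 3, so at least ⌈5/3⌉ = 2 technicians are needed.
Kapoor and Ferraro alone can cover everything: Thu-AM→Ferraro, Thu-PM→Kapoor, Fri-AM→Kapoor, Fri-PM→Kapoor, Sat-AM→Ferraro.

2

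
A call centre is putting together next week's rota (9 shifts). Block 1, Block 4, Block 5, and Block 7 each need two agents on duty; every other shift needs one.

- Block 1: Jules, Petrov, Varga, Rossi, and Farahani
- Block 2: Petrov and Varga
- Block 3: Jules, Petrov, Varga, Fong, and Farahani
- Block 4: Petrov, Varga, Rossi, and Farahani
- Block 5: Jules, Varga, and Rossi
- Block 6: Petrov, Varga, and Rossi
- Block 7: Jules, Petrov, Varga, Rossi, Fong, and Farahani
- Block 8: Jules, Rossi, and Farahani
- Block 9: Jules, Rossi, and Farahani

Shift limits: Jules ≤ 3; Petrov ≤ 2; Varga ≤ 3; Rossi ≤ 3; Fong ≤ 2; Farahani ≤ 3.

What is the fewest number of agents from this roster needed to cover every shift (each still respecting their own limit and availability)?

5

13 slots to fill and no one can take more than 3, so at least ⌈13/3⌉ = 5 agents are needed.
Jules, Petrov, Varga, Rossi, and Fong alone can cover everything: Block 1→Varga+Rossi, Block 2→Petrov, Block 3→Fong, Block 4→Petrov+Varga, Block 5→Jules+Varga, Block 6→Rossi, Block 7→Rossi+Fong, Block 8→Jules, Block 9→Jules.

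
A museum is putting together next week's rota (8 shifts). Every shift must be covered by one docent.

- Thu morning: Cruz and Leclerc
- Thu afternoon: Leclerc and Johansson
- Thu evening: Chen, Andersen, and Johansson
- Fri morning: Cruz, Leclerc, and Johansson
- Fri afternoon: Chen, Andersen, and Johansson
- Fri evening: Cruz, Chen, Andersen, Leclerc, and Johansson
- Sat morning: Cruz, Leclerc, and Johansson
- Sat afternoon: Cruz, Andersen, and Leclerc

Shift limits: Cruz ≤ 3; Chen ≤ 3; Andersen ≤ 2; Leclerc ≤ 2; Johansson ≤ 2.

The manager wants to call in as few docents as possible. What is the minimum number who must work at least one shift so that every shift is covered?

8 slots to fill and no one can take more than 3, so at least ⌈8/3⌉ = 3 docents are needed.
Cruz, Chen, and Leclerc alone can cover everything: Thu morning→Cruz, Thu afternoon→Leclerc, Thu evening→Chen, Fri morning→Cruz, Fri afternoon→Chen, Fri evening→Chen, Sat morning→Cruz, Sat afternoon→Leclerc.

3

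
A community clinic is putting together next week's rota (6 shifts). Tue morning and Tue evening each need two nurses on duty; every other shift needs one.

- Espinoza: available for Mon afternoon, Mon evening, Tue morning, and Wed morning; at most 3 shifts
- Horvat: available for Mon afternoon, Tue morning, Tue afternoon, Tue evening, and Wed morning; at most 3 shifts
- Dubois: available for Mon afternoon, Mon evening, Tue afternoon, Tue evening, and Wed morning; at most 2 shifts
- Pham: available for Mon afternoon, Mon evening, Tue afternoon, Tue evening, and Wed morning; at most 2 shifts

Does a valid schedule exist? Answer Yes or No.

Tue morning can only be covered by Espinoza and Horvat, so that assignment is forced.
One valid schedule: Mon afternoon→Espinoza, Mon evening→Espinoza, Tue morning→Espinoza+Horvat, Tue afternoon→Horvat, Tue evening→Horvat+Dubois, Wed morning→Dubois.
Loads: Espinoza 3/3, Horvat 3/3, Dubois 2/2, Pham 0/2 — all within limits.

Yes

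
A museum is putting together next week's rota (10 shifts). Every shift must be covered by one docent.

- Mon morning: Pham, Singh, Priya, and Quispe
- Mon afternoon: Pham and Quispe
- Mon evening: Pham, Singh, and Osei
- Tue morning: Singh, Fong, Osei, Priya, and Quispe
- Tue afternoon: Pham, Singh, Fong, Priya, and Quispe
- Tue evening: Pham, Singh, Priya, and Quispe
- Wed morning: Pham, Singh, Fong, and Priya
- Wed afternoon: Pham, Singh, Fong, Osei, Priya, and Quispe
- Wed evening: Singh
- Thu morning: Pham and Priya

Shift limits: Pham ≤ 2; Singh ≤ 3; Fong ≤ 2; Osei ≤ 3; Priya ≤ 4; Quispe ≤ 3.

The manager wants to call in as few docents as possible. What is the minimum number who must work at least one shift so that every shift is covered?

3

10 slots to fill and no one can take more than 4, so at least ⌈10/4⌉ = 3 docents are needed.
Singh, Priya, and Quispe alone can cover everything: Mon morning→Priya, Mon afternoon→Quispe, Mon evening→Singh, Tue morning→Priya, Tue afternoon→Priya, Tue evening→Quispe, Wed morning→Singh, Wed afternoon→Quispe, Wed evening→Singh, Thu morning→Priya.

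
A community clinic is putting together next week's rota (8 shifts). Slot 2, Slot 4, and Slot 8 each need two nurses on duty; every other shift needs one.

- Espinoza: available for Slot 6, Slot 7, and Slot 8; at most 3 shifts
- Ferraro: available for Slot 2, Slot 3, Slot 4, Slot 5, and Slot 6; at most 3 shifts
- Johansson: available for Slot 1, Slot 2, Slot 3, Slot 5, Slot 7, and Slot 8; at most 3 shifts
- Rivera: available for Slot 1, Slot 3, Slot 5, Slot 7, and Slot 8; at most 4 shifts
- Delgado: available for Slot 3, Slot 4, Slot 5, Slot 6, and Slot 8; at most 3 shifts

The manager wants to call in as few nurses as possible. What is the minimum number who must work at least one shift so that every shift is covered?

4

11 slots to fill and no one can take more than 4, so at least ⌈11/4⌉ = 3 nurses are needed.
Any 3 nurses together have capacity at most 4+3+3 = 10 < 11 slots, so 3 can never suffice.
Espinoza, Ferraro, Johansson, and Delgado alone can cover everything: Slot 1→Johansson, Slot 2→Ferraro+Johansson, Slot 3→Ferraro, Slot 4→Ferraro+Delgado, Slot 5→Johansson, Slot 6→Espinoza, Slot 7→Espinoza, Slot 8→Espinoza+Delgado.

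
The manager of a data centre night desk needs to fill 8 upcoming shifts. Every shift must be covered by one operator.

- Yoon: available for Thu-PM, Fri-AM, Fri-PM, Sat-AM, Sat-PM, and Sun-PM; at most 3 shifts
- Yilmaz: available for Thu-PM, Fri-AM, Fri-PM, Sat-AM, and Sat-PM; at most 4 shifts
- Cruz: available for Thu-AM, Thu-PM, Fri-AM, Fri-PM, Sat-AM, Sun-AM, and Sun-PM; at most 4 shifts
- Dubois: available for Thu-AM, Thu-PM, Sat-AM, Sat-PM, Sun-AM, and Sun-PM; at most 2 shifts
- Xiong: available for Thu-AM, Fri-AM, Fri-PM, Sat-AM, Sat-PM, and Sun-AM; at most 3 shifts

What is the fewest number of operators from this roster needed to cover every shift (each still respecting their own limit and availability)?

8 slots to fill and no one can take more than 4, so at least ⌈8/4⌉ = 2 operators are needed.
Yilmaz and Cruz alone can cover everything: Thu-AM→Cruz, Thu-PM→Yilmaz, Fri-AM→Yilmaz, Fri-PM→Yilmaz, Sat-AM→Cruz, Sat-PM→Yilmaz, Sun-AM→Cruz, Sun-PM→Cruz.

2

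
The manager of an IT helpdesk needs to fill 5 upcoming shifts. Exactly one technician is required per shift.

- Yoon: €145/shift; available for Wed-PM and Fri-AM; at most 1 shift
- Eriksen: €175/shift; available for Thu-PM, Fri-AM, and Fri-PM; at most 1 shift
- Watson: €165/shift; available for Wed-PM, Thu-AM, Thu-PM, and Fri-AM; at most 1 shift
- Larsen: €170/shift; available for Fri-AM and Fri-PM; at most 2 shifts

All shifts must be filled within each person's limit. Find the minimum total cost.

Thu-AM can only be covered by Watson, so that assignment is forced.
Picking the cheapest available technician for each shift independently would cost €790, but that ignores the shift limits.
An optimal schedule: Wed-PM→Yoon, Thu-AM→Watson, Thu-PM→Eriksen, Fri-AM→Larsen, Fri-PM→Larsen.
Total: 145 + 165 + 175 + 170 + 170 = €825.

€825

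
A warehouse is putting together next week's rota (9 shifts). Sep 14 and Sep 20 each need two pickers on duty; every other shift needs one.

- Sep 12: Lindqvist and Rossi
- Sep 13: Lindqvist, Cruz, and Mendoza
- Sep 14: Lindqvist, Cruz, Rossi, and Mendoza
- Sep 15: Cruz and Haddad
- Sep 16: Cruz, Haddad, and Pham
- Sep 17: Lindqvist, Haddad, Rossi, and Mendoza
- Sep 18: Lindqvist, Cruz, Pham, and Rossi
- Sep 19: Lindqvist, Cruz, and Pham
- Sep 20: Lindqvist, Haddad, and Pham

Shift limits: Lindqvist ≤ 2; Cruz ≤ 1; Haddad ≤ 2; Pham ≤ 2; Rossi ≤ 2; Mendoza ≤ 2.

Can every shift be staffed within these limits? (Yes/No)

One valid schedule: Sep 12→Lindqvist, Sep 13→Lindqvist, Sep 14→Rossi+Mendoza, Sep 15→Cruz, Sep 16→Haddad, Sep 17→Mendoza, Sep 18→Rossi, Sep 19→Pham, Sep 20→Haddad+Pham.
Loads: Lindqvist 2/2, Cruz 1/1, Haddad 2/2, Pham 2/2, Rossi 2/2, Mendoza 2/2 — all within limits.

Yes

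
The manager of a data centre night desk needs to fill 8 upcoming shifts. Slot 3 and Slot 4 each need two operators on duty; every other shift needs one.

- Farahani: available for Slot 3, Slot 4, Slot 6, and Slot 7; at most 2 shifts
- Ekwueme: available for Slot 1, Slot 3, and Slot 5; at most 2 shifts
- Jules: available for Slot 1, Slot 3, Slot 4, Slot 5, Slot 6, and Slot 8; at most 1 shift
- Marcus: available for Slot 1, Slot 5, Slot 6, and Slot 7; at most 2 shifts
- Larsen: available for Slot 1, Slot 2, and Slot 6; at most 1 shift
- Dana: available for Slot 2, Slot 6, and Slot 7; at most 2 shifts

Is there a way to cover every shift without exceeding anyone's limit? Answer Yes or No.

No

Total capacity is 10 and 10 slots are needed, so capacity alone doesn't rule it out.
Shifts {Slot 4, Slot 8} need 3 worker-slots in total, but the operators available for any of those shifts (Farahani and Jules) can supply at most 2 among them. So no valid schedule exists.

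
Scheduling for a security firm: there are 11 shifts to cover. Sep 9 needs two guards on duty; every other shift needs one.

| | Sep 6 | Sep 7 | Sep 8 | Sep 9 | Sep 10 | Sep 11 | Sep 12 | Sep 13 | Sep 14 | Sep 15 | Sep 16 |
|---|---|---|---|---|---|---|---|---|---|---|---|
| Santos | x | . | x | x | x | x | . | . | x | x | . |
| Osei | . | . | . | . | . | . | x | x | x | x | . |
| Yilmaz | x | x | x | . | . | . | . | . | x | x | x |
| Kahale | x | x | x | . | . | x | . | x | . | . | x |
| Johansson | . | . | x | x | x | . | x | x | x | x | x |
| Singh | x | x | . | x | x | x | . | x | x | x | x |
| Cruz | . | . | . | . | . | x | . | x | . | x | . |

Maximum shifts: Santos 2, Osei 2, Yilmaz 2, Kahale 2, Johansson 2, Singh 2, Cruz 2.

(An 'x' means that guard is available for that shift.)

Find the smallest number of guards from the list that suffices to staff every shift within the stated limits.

12 slots to fill and no one can take more than 2, so at least ⌈12/2⌉ = 6 guards are needed.
Santos, Osei, Yilmaz, Kahale, Johansson, and Singh alone can cover everything: Sep 6→Yilmaz, Sep 7→Yilmaz, Sep 8→Kahale, Sep 9→Santos+Johansson, Sep 10→Santos, Sep 11→Kahale, Sep 12→Osei, Sep 13→Osei, Sep 14→Singh, Sep 15→Singh, Sep 16→Johansson.

6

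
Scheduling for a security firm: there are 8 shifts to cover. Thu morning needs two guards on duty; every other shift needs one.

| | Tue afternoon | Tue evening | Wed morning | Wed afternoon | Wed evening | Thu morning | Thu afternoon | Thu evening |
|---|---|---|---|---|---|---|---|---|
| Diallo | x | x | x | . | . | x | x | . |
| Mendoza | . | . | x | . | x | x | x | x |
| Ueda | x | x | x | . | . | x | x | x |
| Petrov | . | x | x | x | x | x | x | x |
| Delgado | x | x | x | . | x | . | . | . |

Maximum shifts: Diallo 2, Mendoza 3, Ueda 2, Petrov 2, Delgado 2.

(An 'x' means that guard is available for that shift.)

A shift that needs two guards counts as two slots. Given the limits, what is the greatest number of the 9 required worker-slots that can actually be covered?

9

Total capacity across all guards is 2+3+2+2+2 = 11, and 9 slots are needed, so at most 9 can be filled.
An assignment achieving 9: Tue afternoon→Diallo, Tue evening→Diallo, Wed morning→Petrov, Wed afternoon→Petrov, Wed evening→Mendoza, Thu morning→Mendoza+Ueda, Thu afternoon→Ueda, Thu evening→Mendoza.
Loads: Diallo 2/2, Mendoza 3/3, Ueda 2/2, Petrov 2/2, Delgado 0/2.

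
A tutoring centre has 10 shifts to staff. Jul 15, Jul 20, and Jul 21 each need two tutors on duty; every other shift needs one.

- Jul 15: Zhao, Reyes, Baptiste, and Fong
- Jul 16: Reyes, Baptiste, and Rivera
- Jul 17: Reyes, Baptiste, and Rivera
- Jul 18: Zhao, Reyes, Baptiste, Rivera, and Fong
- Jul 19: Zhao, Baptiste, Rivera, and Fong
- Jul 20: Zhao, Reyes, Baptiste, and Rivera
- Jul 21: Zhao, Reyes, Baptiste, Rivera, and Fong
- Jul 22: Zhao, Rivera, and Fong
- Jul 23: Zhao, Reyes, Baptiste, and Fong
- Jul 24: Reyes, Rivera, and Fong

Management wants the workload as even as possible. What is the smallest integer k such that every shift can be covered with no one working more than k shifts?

With 5 tutors and 13 worker-slots to fill, someone must work at least ⌈13/5⌉ = 3 shifts, so k ≥ 3.
k = 3 works: Jul 15→Baptiste+Fong, Jul 16→Reyes, Jul 17→Reyes, Jul 18→Baptiste, Jul 19→Zhao, Jul 20→Baptiste+Rivera, Jul 21→Rivera+Fong, Jul 22→Zhao, Jul 23→Zhao, Jul 24→Reyes.
Loads: Zhao 3, Reyes 3, Baptiste 3, Rivera 2, Fong 2 — all ≤ 3.

3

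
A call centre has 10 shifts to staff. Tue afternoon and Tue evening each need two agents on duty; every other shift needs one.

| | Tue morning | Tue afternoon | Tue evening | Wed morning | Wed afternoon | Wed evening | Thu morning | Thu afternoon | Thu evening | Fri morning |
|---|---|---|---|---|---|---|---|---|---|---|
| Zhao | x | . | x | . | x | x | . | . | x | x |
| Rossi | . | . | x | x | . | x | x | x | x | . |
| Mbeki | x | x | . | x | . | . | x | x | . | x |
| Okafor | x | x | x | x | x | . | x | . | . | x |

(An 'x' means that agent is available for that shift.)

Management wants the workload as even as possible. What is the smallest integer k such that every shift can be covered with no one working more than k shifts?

With 4 agents and 12 worker-slots to fill, someone must work at least ⌈12/4⌉ = 3 shifts, so k ≥ 3.
k = 3 works: Tue morning→Mbeki, Tue afternoon→Mbeki+Okafor, Tue evening→Rossi+Okafor, Wed morning→Rossi, Wed afternoon→Zhao, Wed evening→Zhao, Thu morning→Mbeki, Thu afternoon→Rossi, Thu evening→Zhao, Fri morning→Okafor.
Loads: Zhao 3, Rossi 3, Mbeki 3, Okafor 3 — all ≤ 3.

3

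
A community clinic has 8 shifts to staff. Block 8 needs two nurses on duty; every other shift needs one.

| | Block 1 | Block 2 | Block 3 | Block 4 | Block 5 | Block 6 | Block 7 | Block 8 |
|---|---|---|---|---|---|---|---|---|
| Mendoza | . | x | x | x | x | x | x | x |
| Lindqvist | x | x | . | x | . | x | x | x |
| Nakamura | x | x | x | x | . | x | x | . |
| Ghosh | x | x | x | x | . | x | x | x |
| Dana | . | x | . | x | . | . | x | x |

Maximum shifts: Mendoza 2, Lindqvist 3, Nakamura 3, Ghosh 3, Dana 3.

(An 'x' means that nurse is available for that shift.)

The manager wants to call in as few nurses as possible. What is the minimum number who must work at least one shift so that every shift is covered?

9 slots to fill and no one can take more than 3, so at least ⌈9/3⌉ = 3 nurses are needed.
No set of 3 nurses can cover every shift (each such set leaves at least one shift with no one available or exceeds a cap).
Mendoza, Lindqvist, Nakamura, and Ghosh alone can cover everything: Block 1→Lindqvist, Block 2→Lindqvist, Block 3→Mendoza, Block 4→Nakamura, Block 5→Mendoza, Block 6→Nakamura, Block 7→Nakamura, Block 8→Lindqvist+Ghosh.

4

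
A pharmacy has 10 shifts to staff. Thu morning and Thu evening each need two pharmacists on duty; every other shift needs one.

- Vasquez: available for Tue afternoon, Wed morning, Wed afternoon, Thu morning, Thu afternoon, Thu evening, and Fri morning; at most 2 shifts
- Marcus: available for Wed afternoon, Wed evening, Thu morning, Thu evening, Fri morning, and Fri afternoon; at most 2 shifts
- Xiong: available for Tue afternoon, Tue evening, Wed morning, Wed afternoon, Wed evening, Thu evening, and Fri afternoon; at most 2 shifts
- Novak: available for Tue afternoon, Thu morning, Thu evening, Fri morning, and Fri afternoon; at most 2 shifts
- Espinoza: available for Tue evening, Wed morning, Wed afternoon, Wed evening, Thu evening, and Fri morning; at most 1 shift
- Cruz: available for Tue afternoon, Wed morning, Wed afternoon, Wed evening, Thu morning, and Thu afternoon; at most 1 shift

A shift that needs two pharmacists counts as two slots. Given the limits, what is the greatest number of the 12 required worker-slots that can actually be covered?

10

Total capacity across all pharmacists is 2+2+2+2+1+1 = 10, and 12 slots are needed, so at most 10 can be filled.
An assignment achieving 10: Tue afternoon→Vasquez, Tue evening→Xiong, Wed morning→Xiong, Wed afternoon→Espinoza, Wed evening→Marcus, Thu morning→Novak+Cruz, Thu afternoon→Vasquez, Fri morning→Novak, Fri afternoon→Marcus.
Loads: Vasquez 2/2, Marcus 2/2, Xiong 2/2, Novak 2/2, Espinoza 1/1, Cruz 1/1.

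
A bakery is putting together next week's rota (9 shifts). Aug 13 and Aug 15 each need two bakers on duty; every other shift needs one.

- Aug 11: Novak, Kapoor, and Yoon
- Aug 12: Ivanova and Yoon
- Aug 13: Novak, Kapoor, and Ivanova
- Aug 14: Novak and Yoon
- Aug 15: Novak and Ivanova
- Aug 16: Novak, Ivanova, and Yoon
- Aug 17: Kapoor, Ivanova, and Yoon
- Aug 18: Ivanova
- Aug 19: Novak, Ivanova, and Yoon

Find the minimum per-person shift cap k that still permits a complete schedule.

With 4 bakers and 11 worker-slots to fill, someone must work at least ⌈11/4⌉ = 3 shifts, so k ≥ 3.
k = 3 works: Aug 11→Kapoor, Aug 12→Ivanova, Aug 13→Novak+Kapoor, Aug 14→Novak, Aug 15→Novak+Ivanova, Aug 16→Yoon, Aug 17→Kapoor, Aug 18→Ivanova, Aug 19→Yoon.
Loads: Novak 3, Kapoor 3, Ivanova 3, Yoon 2 — all ≤ 3.

3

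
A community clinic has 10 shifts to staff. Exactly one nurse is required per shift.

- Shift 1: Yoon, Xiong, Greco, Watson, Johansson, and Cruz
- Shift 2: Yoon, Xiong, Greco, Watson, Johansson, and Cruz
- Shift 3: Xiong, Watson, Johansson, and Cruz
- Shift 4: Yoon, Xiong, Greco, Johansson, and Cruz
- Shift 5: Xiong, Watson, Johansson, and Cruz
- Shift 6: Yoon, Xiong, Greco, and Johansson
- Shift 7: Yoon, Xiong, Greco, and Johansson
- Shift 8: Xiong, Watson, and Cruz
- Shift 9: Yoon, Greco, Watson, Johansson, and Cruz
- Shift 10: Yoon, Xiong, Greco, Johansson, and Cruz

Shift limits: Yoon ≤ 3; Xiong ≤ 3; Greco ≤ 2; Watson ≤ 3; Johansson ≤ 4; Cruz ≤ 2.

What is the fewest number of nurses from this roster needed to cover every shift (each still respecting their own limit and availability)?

3

10 slots to fill and no one can take more than 4, so at least ⌈10/4⌉ = 3 nurses are needed.
Yoon, Xiong, and Johansson alone can cover everything: Shift 1→Yoon, Shift 2→Yoon, Shift 3→Xiong, Shift 4→Johansson, Shift 5→Xiong, Shift 6→Johansson, Shift 7→Johansson, Shift 8→Xiong, Shift 9→Yoon, Shift 10→Johansson.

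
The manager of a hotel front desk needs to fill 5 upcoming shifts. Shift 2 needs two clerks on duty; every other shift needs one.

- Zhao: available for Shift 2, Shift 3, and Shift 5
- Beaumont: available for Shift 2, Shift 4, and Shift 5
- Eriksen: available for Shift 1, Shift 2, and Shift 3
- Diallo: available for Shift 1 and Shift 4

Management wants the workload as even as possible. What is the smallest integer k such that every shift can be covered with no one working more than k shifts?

2

With 4 clerks and 6 worker-slots to fill, someone must work at least ⌈6/4⌉ = 2 shifts, so k ≥ 2.
k = 2 works: Shift 1→Eriksen, Shift 2→Beaumont+Eriksen, Shift 3→Zhao, Shift 4→Beaumont, Shift 5→Zhao.
Loads: Zhao 2, Beaumont 2, Eriksen 2, Diallo 0 — all ≤ 2.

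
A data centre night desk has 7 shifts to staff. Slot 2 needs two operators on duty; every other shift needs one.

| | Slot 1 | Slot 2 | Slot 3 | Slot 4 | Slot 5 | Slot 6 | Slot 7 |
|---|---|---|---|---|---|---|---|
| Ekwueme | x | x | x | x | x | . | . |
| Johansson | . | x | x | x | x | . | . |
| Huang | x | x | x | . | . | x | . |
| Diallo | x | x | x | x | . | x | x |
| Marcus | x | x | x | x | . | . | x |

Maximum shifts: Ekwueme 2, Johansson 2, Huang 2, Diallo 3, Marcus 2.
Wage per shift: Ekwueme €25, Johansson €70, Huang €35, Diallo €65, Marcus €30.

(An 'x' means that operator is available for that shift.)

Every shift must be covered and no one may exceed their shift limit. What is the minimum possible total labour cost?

Picking the cheapest available operator for each shift independently would cost €220, but that ignores the shift limits.
An optimal schedule: Slot 1→Ekwueme, Slot 2→Huang+Diallo, Slot 3→Diallo, Slot 4→Marcus, Slot 5→Ekwueme, Slot 6→Huang, Slot 7→Marcus.
Total: 25 + 35 + 65 + 65 + 30 + 25 + 35 + 30 = €310.

€310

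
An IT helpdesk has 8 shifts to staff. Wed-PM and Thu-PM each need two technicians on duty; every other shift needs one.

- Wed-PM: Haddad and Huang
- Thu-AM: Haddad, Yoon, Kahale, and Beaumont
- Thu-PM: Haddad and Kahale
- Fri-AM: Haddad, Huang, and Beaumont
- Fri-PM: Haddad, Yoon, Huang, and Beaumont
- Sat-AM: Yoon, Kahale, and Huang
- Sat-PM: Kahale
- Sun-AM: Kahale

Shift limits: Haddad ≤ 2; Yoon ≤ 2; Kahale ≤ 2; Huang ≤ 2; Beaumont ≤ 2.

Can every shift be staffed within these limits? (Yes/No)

No

Total capacity is 10 and 10 slots are needed, so capacity alone doesn't rule it out.
Shifts {Thu-PM, Sat-PM, Sun-AM} need 4 worker-slots in total, but the technicians available for any of those shifts (Haddad and Kahale) can supply at most 3 among them. So no valid schedule exists.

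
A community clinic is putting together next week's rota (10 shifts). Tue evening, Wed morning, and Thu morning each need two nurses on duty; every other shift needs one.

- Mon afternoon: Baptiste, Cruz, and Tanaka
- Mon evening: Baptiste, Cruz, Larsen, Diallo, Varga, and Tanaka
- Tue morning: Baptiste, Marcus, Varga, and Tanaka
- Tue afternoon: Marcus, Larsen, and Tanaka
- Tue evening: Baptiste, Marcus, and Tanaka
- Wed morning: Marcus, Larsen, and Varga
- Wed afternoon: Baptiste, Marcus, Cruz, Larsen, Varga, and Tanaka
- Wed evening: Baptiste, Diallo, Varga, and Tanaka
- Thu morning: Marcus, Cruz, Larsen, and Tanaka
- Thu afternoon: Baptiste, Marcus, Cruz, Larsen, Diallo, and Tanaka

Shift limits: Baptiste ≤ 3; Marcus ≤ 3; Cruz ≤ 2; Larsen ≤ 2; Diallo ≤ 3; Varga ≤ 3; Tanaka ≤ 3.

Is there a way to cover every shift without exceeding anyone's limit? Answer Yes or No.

Yes

One valid schedule: Mon afternoon→Baptiste, Mon evening→Cruz, Tue morning→Baptiste, Tue afternoon→Marcus, Tue evening→Baptiste+Marcus, Wed morning→Marcus+Larsen, Wed afternoon→Cruz, Wed evening→Diallo, Thu morning→Larsen+Tanaka, Thu afternoon→Diallo.
Loads: Baptiste 3/3, Marcus 3/3, Cruz 2/2, Larsen 2/2, Diallo 2/3, Varga 0/3, Tanaka 1/3 — all within limits.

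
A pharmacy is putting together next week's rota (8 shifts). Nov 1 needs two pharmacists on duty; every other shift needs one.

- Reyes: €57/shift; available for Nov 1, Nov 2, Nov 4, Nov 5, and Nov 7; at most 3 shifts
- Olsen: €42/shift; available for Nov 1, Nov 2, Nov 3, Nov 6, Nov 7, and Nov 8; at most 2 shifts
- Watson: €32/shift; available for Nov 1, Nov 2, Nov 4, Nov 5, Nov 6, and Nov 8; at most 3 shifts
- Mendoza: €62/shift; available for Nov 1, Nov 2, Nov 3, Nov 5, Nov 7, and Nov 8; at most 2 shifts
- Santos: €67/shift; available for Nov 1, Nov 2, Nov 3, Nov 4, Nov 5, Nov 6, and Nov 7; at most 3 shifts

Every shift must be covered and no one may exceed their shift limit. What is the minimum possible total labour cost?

Picking the cheapest available pharmacist for each shift independently would cost €318, but that ignores the shift limits.
An optimal schedule: Nov 1→Watson+Mendoza, Nov 2→Watson, Nov 3→Olsen, Nov 4→Reyes, Nov 5→Reyes, Nov 6→Olsen, Nov 7→Reyes, Nov 8→Watson.
Total: 32 + 62 + 32 + 42 + 57 + 57 + 42 + 57 + 32 = €413.

€413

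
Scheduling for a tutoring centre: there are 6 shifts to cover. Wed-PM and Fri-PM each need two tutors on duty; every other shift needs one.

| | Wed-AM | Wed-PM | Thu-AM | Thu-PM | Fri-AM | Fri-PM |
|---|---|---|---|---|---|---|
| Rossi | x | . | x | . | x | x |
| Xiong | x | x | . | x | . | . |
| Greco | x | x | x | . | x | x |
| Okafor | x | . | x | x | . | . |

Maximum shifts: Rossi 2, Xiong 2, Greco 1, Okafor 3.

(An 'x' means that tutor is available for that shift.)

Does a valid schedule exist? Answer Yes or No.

No

Total capacity is 8 and 8 slots are needed, so capacity alone doesn't rule it out.
Shifts {Wed-PM, Fri-PM} need 4 worker-slots in total, but the tutors available for any of those shifts (Rossi, Xiong, and Greco) can supply at most 3 among them. So no valid schedule exists.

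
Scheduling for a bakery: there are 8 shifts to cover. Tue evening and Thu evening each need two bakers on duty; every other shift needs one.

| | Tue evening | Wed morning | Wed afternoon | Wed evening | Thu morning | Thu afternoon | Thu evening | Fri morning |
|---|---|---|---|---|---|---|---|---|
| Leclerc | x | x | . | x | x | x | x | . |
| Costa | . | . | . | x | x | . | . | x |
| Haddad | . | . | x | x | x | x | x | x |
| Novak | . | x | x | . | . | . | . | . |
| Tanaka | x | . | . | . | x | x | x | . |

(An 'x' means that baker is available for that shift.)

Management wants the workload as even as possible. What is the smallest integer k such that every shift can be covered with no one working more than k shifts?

With 5 bakers and 10 worker-slots to fill, someone must work at least ⌈10/5⌉ = 2 shifts, so k ≥ 2.
k = 2 works: Tue evening→Leclerc+Tanaka, Wed morning→Novak, Wed afternoon→Novak, Wed evening→Leclerc, Thu morning→Costa, Thu afternoon→Haddad, Thu evening→Haddad+Tanaka, Fri morning→Costa.
Loads: Leclerc 2, Costa 2, Haddad 2, Novak 2, Tanaka 2 — all ≤ 2.

2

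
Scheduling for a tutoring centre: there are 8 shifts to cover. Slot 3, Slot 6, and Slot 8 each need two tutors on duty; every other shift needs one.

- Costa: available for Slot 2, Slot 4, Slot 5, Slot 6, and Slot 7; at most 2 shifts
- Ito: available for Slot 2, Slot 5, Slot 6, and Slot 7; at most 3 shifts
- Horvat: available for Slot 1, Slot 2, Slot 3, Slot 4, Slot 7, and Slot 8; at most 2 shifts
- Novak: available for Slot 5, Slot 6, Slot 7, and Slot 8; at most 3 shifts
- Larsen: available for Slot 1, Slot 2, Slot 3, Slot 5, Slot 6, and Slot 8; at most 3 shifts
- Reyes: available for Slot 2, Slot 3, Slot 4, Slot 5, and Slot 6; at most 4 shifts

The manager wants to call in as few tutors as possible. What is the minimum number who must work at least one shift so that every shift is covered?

11 slots to fill and no one can take more than 4, so at least ⌈11/4⌉ = 3 tutors are needed.
Any 3 tutors together have capacity at most 4+3+3 = 10 < 11 slots, so 3 can never suffice.
Costa, Horvat, Larsen, and Reyes alone can cover everything: Slot 1→Horvat, Slot 2→Reyes, Slot 3→Larsen+Reyes, Slot 4→Costa, Slot 5→Reyes, Slot 6→Larsen+Reyes, Slot 7→Costa, Slot 8→Horvat+Larsen.

4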